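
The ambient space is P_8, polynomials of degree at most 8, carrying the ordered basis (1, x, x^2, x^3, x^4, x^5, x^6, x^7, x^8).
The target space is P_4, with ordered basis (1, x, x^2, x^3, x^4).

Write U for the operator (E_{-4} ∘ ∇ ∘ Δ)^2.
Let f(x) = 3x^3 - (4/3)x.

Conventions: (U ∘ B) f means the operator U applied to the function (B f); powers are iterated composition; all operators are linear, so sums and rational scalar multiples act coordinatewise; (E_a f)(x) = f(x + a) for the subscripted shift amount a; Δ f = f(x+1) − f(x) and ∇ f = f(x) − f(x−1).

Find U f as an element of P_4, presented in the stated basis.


Δ f = 9x^2 + 9x + 5/3
∇ Δ f = 18x
E_{-4} ∇ Δ f = 18x - 72
Δ (E_{-4} ∘ ∇ ∘ Δ) f = 18
∇ Δ (E_{-4} ∘ ∇ ∘ Δ) f = 0
E_{-4} ∇ Δ (E_{-4} ∘ ∇ ∘ Δ) f = 0

the image equals g(x) = 0


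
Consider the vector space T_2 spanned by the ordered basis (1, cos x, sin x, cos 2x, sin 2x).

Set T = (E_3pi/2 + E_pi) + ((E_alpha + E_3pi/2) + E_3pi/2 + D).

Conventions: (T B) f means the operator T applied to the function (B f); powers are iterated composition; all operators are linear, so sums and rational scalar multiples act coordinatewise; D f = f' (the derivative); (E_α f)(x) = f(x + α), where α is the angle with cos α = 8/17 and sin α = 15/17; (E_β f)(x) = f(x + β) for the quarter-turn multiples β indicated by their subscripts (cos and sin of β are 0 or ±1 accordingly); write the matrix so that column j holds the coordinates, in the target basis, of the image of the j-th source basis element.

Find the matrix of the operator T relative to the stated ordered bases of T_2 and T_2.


the matrix is [[5, 0, 0, 0, 0]; [0, -9/17, -19/17, 0, 0]; [0, 19/17, -9/17, 0, 0]; [0, 0, 0, -739/289, 818/289]; [0, 0, 0, -818/289, -739/289]] (rows listed top to bottom)

image of 1: 5
image of cos x: -(9/17)cos x + (19/17)sin x
image of sin x: -(19/17)cos x - (9/17)sin x
image of cos 2x: -(739/289)cos 2x - (818/289)sin 2x
image of sin 2x: (818/289)cos 2x - (739/289)sin 2x
each image's coordinates form column j of the matrix


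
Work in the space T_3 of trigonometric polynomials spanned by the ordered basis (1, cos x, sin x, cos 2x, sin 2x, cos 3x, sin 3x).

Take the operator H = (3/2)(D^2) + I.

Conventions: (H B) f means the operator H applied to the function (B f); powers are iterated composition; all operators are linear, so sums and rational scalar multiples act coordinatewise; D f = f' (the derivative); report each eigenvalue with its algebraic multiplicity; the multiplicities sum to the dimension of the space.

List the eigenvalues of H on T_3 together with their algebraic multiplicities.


image of 1: 1
image of cos x: -(1/2)cos x
image of sin x: -(1/2)sin x
image of cos 2x: -5cos 2x
image of sin 2x: -5sin 2x
image of cos 3x: -(25/2)cos 3x
image of sin 3x: -(25/2)sin 3x
the matrix is diagonal; its diagonal is (1, -1/2, -1/2, -5, -5, -25/2, -25/2)
for a triangular matrix the eigenvalues are the diagonal entries, with algebraic multiplicity their repetition count

λ = -25/2 (multiplicity 2), λ = -5 (multiplicity 2), λ = -1/2 (multiplicity 2), λ = 1 (multiplicity 1)


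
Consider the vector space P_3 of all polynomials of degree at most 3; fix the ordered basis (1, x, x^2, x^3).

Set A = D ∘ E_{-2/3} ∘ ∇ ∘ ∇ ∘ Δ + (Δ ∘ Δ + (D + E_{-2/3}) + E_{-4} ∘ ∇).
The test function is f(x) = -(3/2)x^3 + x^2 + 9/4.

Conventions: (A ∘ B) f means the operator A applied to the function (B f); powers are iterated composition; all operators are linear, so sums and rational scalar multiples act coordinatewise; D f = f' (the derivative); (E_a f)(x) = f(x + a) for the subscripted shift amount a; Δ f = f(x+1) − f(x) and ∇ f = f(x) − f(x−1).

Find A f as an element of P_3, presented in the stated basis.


Δ f = -(9/2)x^2 - (5/2)x - 1/2
∇ Δ f = -9x + 2
∇ ∇ Δ f = -9
E_{-2/3} ∇ ∇ Δ f = -9
D E_{-2/3} ∇ ∇ Δ f = 0
Δ f = -(9/2)x^2 - (5/2)x - 1/2
Δ Δ f = -9x - 7
D f = -(9/2)x^2 + 2x
E_{-2/3} f = -(3/2)x^3 + 4x^2 - (10/3)x + 113/36
(D + E_{-2/3}) f = -(3/2)x^3 - (1/2)x^2 - (4/3)x + 113/36
∇ f = -(9/2)x^2 + (13/2)x - 5/2
E_{-4} ∇ f = -(9/2)x^2 + (85/2)x - 201/2
(Δ ∘ Δ + (D + E_{-2/3}) + E_{-4} ∘ ∇) f = -(3/2)x^3 - 5x^2 + (193/6)x - 3757/36
(D ∘ E_{-2/3} ∘ ∇ ∘ ∇ ∘ Δ + (Δ ∘ Δ + (D + E_{-2/3}) + E_{-4} ∘ ∇)) f = -(3/2)x^3 - 5x^2 + (193/6)x - 3757/36

the image equals g(x) = -(3/2)x^3 - 5x^2 + (193/6)x - 3757/36


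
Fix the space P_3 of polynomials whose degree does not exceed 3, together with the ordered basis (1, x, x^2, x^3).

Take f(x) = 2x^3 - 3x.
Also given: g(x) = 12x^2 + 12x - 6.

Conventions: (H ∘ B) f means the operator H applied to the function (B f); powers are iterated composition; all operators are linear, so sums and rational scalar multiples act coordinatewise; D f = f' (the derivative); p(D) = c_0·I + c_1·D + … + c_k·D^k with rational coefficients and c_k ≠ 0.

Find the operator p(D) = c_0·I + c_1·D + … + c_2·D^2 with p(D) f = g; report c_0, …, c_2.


D^0 f = 2x^3 - 3x
D^1 f = 6x^2 - 3
D^2 f = 12x
matching coefficients of g against c_0 f + c_1 Df + … from the top degree down determines the c_i
solution: c_0 = 0, c_1 = 2, c_2 = 1

p(D) = 2·D + D^2, i.e. c_0 = 0, c_1 = 2, c_2 = 1


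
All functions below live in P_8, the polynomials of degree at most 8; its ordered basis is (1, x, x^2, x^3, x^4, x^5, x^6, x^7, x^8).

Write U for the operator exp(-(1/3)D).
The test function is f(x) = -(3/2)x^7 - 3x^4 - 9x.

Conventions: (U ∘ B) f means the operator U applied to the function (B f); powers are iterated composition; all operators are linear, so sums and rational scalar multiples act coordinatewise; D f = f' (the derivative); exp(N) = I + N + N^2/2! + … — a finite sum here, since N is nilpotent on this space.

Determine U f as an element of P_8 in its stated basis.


the result is g(x) = -(3/2)x^7 + (7/2)x^6 - (7/2)x^5 - (19/18)x^4 + (181/54)x^3 - (101/54)x^2 - (4165/486)x + 4321/1458

order-1 term: (7/2)x^6 + 4x^3 + 3
order-2 term: -(7/2)x^5 - 2x^2
order-3 term: (35/18)x^4 + (4/9)x
order-4 term: -(35/54)x^3 - 1/27
order-5 term: (7/54)x^2
order-6 term: -(7/486)x
order-7 term: 1/1458
the series for exp(-(1/3)D) f terminates at order 7
exp(-(1/3)D) f = -(3/2)x^7 + (7/2)x^6 - (7/2)x^5 - (19/18)x^4 + (181/54)x^3 - (101/54)x^2 - (4165/486)x + 4321/1458


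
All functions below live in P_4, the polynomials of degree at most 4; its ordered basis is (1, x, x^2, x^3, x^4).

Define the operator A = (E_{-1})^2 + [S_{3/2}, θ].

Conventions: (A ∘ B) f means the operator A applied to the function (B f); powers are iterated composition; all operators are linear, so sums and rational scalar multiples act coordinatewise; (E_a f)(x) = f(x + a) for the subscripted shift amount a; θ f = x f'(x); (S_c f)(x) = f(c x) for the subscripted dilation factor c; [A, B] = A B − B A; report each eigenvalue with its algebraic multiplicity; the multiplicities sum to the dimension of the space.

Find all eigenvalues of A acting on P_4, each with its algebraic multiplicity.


λ = 1 (multiplicity 5)

image of 1: 1
image of x: x - 2
image of x^2: x^2 - 4x + 4
image of x^3: x^3 - 6x^2 + 12x - 8
image of x^4: x^4 - 8x^3 + 24x^2 - 32x + 16
the matrix is upper triangular; its diagonal is (1, 1, 1, 1, 1)
for a triangular matrix the eigenvalues are the diagonal entries, with algebraic multiplicity their repetition count


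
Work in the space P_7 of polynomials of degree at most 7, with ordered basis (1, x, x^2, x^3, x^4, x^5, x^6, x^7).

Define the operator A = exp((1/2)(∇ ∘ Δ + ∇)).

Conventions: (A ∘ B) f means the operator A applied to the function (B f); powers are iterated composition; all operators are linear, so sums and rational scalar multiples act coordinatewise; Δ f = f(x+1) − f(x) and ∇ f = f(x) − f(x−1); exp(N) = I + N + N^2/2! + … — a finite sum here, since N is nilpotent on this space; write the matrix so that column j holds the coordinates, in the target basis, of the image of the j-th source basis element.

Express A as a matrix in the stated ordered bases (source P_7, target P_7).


the matrix is [[1, 1/2, 3/4, 11/8, 49/16, 257/32, 1539/64, 10299/128]; [0, 1, 1, 9/4, 11/2, 245/16, 771/16, 10773/64]; [0, 0, 1, 3/2, 9/2, 55/4, 735/16, 5397/32]; [0, 0, 0, 1, 2, 15/2, 55/2, 1715/16]; [0, 0, 0, 0, 1, 5/2, 45/4, 385/8]; [0, 0, 0, 0, 0, 1, 3, 63/4]; [0, 0, 0, 0, 0, 0, 1, 7/2]; [0, 0, 0, 0, 0, 0, 0, 1]] (rows listed top to bottom)

image of 1: 1
image of x: x + 1/2
image of x^2: x^2 + x + 3/4
image of x^3: x^3 + (3/2)x^2 + (9/4)x + 11/8
image of x^4: x^4 + 2x^3 + (9/2)x^2 + (11/2)x + 49/16
image of x^5: x^5 + (5/2)x^4 + (15/2)x^3 + (55/4)x^2 + (245/16)x + 257/32
image of x^6: x^6 + 3x^5 + (45/4)x^4 + (55/2)x^3 + (735/16)x^2 + (771/16)x + 1539/64
image of x^7: x^7 + (7/2)x^6 + (63/4)x^5 + (385/8)x^4 + (1715/16)x^3 + (5397/32)x^2 + (10773/64)x + 10299/128
each image's coordinates form column j of the matrix


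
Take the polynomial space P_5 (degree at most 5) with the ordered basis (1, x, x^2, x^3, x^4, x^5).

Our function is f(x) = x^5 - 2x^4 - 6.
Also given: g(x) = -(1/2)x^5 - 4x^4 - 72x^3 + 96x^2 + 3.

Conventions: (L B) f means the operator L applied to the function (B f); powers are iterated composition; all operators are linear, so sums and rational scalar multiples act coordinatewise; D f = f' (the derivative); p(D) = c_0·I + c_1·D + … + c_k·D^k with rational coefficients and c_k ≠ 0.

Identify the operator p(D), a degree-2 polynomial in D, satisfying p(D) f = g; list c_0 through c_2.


p(D) = -(1/2)·I − D − 4·D^2, i.e. c_0 = -1/2, c_1 = -1, c_2 = -4

D^0 f = x^5 - 2x^4 - 6
D^1 f = 5x^4 - 8x^3
D^2 f = 20x^3 - 24x^2
matching coefficients of g against c_0 f + c_1 Df + … from the top degree down determines the c_i
solution: c_0 = -1/2, c_1 = -1, c_2 = -4


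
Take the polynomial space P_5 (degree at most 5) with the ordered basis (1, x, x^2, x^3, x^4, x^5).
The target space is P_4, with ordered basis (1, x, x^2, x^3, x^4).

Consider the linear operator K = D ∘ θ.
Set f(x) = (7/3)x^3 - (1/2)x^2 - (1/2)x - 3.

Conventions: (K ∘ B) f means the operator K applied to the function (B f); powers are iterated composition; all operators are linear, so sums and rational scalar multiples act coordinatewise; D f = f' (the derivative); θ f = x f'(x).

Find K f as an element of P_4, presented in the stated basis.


θ f = 7x^3 - x^2 - (1/2)x
D θ f = 21x^2 - 2x - 1/2

the result is g(x) = 21x^2 - 2x - 1/2


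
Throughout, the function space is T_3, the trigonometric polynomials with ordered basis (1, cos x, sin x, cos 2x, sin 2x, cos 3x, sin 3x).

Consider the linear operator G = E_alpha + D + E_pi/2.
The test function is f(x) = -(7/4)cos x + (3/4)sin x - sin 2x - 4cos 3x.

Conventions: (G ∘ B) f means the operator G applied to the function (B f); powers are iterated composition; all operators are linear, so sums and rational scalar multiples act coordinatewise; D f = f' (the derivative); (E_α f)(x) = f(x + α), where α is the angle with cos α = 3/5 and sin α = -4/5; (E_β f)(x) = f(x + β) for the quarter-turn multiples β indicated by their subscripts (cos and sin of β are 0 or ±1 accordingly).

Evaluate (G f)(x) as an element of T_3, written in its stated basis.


the image equals g(x) = -(3/20)cos x + (51/20)sin x - (26/25)cos 2x + (32/25)sin 2x + (468/125)cos 3x + (824/125)sin 3x

E_alpha f = -(33/20)cos x - (19/20)sin x + (24/25)cos 2x + (7/25)sin 2x + (468/125)cos 3x - (176/125)sin 3x
D f = (3/4)cos x + (7/4)sin x - 2cos 2x + 12sin 3x
E_pi/2 f = (3/4)cos x + (7/4)sin x + sin 2x - 4sin 3x
(E_alpha + D + E_pi/2) f = -(3/20)cos x + (51/20)sin x - (26/25)cos 2x + (32/25)sin 2x + (468/125)cos 3x + (824/125)sin 3x


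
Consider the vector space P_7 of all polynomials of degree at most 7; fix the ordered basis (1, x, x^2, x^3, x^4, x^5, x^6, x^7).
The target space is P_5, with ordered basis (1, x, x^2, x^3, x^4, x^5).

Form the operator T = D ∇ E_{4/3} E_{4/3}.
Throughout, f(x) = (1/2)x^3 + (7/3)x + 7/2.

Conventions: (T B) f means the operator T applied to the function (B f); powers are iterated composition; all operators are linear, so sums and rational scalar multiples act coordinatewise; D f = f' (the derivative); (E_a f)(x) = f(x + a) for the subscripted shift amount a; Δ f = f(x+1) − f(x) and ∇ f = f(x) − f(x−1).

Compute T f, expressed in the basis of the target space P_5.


E_{4/3} f = (1/2)x^3 + 2x^2 + 5x + 421/54
E_{4/3} E_{4/3} f = (1/2)x^3 + 4x^2 + 13x + 1037/54
∇ E_{4/3} E_{4/3} f = (3/2)x^2 + (13/2)x + 19/2
D ∇ E_{4/3} E_{4/3} f = 3x + 13/2

the result is g(x) = 3x + 13/2


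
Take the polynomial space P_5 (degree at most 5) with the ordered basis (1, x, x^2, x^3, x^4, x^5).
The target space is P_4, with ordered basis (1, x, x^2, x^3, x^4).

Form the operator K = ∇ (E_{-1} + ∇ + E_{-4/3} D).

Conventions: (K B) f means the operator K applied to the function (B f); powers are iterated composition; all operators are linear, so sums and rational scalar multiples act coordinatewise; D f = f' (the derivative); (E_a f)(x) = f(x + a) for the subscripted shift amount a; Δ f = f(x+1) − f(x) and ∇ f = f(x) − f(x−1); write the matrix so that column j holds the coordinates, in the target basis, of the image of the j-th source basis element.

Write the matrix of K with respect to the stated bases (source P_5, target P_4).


image of 1: 0
image of x: 1
image of x^2: 2x + 1
image of x^3: 3x^2 + 3x - 10
image of x^4: 4x^3 + 6x^2 - 40x + 121/3
image of x^5: 5x^4 + 10x^3 - 100x^2 + (605/3)x - 3548/27
each image's coordinates form column j of the matrix

the matrix is [[0, 1, 1, -10, 121/3, -3548/27]; [0, 0, 2, 3, -40, 605/3]; [0, 0, 0, 3, 6, -100]; [0, 0, 0, 0, 4, 10]; [0, 0, 0, 0, 0, 5]] (rows listed top to bottom)


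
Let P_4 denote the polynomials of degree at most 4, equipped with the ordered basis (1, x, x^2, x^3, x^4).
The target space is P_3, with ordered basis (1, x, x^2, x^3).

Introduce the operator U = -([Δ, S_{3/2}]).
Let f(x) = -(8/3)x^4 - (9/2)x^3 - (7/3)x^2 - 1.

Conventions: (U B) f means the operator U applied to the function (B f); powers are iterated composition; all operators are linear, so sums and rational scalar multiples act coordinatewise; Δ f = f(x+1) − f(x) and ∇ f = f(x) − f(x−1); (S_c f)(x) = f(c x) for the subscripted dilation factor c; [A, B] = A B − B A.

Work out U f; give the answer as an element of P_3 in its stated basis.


the image equals g(x) = 18x^3 + (963/16)x^2 + (1069/16)x + 391/16

S_{3/2} f = -(27/2)x^4 - (243/16)x^3 - (21/4)x^2 - 1
Δ S_{3/2} f = -54x^3 - (2025/16)x^2 - (1761/16)x - 543/16
Δ f = -(32/3)x^3 - (59/2)x^2 - (173/6)x - 19/2
S_{3/2} Δ f = -36x^3 - (531/8)x^2 - (173/4)x - 19/2
[Δ, S_{3/2}] f = -18x^3 - (963/16)x^2 - (1069/16)x - 391/16
(-([Δ, S_{3/2}])) f = 18x^3 + (963/16)x^2 + (1069/16)x + 391/16


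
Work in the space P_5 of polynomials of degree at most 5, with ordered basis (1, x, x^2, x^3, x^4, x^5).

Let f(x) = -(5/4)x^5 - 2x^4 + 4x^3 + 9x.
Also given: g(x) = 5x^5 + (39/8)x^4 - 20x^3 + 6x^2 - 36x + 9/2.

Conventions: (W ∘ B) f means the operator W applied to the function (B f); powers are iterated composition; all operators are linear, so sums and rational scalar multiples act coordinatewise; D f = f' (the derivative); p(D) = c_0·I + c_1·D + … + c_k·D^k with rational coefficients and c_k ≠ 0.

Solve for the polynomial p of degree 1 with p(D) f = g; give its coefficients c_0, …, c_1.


p(D) = -4·I + (1/2)·D, i.e. c_0 = -4, c_1 = 1/2

D^0 f = -(5/4)x^5 - 2x^4 + 4x^3 + 9x
D^1 f = -(25/4)x^4 - 8x^3 + 12x^2 + 9
matching coefficients of g against c_0 f + c_1 Df + … from the top degree down determines the c_i
solution: c_0 = -4, c_1 = 1/2


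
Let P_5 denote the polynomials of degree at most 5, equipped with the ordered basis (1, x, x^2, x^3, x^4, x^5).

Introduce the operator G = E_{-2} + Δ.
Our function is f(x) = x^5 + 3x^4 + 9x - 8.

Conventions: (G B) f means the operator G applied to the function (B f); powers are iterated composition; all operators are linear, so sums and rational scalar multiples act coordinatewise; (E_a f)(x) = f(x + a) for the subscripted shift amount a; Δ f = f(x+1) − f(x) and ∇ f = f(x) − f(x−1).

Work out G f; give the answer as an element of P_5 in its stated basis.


E_{-2} f = x^5 - 7x^4 + 16x^3 - 8x^2 - 7x - 10
Δ f = 5x^4 + 22x^3 + 28x^2 + 17x + 13
(E_{-2} + Δ) f = x^5 - 2x^4 + 38x^3 + 20x^2 + 10x + 3

the result is g(x) = x^5 - 2x^4 + 38x^3 + 20x^2 + 10x + 3


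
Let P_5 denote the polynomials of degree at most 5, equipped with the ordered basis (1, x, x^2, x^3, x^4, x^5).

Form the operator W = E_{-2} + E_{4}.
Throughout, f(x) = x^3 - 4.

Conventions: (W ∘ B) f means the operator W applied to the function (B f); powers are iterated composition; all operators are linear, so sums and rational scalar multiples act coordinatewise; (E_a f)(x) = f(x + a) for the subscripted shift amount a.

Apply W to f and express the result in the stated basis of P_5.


the result is g(x) = 2x^3 + 6x^2 + 60x + 48

E_{-2} f = x^3 - 6x^2 + 12x - 12
E_{4} f = x^3 + 12x^2 + 48x + 60
(E_{-2} + E_{4}) f = 2x^3 + 6x^2 + 60x + 48


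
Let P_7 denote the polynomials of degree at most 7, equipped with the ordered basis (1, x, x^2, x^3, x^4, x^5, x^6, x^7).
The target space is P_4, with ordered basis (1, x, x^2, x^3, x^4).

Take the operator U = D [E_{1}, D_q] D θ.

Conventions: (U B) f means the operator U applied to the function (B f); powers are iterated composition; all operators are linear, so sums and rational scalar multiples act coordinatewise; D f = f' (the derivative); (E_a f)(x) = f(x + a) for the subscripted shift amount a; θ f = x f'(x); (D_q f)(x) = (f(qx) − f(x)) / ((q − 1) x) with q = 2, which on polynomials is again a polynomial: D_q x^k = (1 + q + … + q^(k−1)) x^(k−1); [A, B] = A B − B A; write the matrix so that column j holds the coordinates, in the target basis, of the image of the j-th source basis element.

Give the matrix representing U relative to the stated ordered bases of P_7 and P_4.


the matrix is [[0, 0, 0, 0, 80, 675, 3384, 13230]; [0, 0, 0, 0, 0, 850, 8352, 48020]; [0, 0, 0, 0, 0, 0, 5292, 59535]; [0, 0, 0, 0, 0, 0, 0, 25284]; [0, 0, 0, 0, 0, 0, 0, 0]] (rows listed top to bottom)

image of 1: 0
image of x: 0
image of x^2: 0
image of x^3: 0
image of x^4: 80
image of x^5: 850x + 675
image of x^6: 5292x^2 + 8352x + 3384
image of x^7: 25284x^3 + 59535x^2 + 48020x + 13230
each image's coordinates form column j of the matrix


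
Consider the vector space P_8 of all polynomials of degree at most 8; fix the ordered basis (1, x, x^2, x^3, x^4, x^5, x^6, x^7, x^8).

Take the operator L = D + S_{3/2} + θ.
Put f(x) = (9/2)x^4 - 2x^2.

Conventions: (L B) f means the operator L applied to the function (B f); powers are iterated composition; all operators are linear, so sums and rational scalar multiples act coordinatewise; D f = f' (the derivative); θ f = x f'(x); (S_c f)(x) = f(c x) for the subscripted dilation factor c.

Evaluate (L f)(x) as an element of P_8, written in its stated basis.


the result is g(x) = (1305/32)x^4 + 18x^3 - (17/2)x^2 - 4x

D f = 18x^3 - 4x
S_{3/2} f = (729/32)x^4 - (9/2)x^2
θ f = 18x^4 - 4x^2
(D + S_{3/2} + θ) f = (1305/32)x^4 + 18x^3 - (17/2)x^2 - 4x


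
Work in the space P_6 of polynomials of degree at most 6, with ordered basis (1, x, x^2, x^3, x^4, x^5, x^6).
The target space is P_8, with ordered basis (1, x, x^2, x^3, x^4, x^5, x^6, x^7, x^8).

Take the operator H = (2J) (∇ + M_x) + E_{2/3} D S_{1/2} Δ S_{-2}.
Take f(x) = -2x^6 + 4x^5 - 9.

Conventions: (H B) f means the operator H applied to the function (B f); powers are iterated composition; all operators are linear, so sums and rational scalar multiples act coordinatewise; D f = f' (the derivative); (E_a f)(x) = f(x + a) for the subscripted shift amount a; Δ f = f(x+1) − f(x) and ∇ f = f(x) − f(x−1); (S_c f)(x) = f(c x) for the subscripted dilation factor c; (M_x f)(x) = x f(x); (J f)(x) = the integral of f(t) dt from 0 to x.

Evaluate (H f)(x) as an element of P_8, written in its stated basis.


∇ f = -12x^5 + 50x^4 - 80x^3 + 70x^2 - 32x + 6
M_x f = -2x^7 + 4x^6 - 9x
(∇ + M_x) f = -2x^7 + 4x^6 - 12x^5 + 50x^4 - 80x^3 + 70x^2 - 41x + 6
J (∇ + M_x) f = -(1/4)x^8 + (4/7)x^7 - 2x^6 + 10x^5 - 20x^4 + (70/3)x^3 - (41/2)x^2 + 6x
(2J) (∇ + M_x) f = -(1/2)x^8 + (8/7)x^7 - 4x^6 + 20x^5 - 40x^4 + (140/3)x^3 - 41x^2 + 12x
S_{-2} f = -128x^6 - 128x^5 - 9
Δ S_{-2} f = -768x^5 - 2560x^4 - 3840x^3 - 3200x^2 - 1408x - 256
S_{1/2} Δ S_{-2} f = -24x^5 - 160x^4 - 480x^3 - 800x^2 - 704x - 256
D S_{1/2} Δ S_{-2} f = -120x^4 - 640x^3 - 1440x^2 - 1600x - 704
E_{2/3} D S_{1/2} Δ S_{-2} f = -120x^4 - 960x^3 - 3040x^2 - (40640/9)x - 2624
((2J) (∇ + M_x) + E_{2/3} D S_{1/2} Δ S_{-2}) f = -(1/2)x^8 + (8/7)x^7 - 4x^6 + 20x^5 - 160x^4 - (2740/3)x^3 - 3081x^2 - (40532/9)x - 2624

g(x) = -(1/2)x^8 + (8/7)x^7 - 4x^6 + 20x^5 - 160x^4 - (2740/3)x^3 - 3081x^2 - (40532/9)x - 2624


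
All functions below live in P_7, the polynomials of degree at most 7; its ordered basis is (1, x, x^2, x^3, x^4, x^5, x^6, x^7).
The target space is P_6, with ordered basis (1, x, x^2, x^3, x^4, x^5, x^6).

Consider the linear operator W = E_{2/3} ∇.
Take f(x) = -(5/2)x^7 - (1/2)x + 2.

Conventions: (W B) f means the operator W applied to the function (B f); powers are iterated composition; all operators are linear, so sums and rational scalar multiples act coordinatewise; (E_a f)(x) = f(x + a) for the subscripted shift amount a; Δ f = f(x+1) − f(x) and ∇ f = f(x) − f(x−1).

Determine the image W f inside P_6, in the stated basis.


∇ f = -(35/2)x^6 + (105/2)x^5 - (175/2)x^4 + (175/2)x^3 - (105/2)x^2 + (35/2)x - 3
E_{2/3} ∇ f = -(35/2)x^6 - (35/2)x^5 - (175/6)x^4 - (875/54)x^3 - (385/54)x^2 - (245/162)x - 472/729

the result is g(x) = -(35/2)x^6 - (35/2)x^5 - (175/6)x^4 - (875/54)x^3 - (385/54)x^2 - (245/162)x - 472/729


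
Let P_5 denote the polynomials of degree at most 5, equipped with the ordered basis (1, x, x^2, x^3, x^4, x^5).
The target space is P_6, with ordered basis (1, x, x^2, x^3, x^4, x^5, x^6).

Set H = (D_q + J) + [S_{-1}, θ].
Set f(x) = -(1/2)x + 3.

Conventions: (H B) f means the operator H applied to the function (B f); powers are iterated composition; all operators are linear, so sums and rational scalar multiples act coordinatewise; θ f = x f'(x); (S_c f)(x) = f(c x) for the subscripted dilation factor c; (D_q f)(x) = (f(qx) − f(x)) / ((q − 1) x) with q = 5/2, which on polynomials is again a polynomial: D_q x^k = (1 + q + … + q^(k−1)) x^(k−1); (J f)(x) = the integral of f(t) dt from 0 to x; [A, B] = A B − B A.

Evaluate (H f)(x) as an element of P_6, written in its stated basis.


D_q f = -1/2
J f = -(1/4)x^2 + 3x
(D_q + J) f = -(1/4)x^2 + 3x - 1/2
θ f = -(1/2)x
S_{-1} θ f = (1/2)x
S_{-1} f = (1/2)x + 3
θ S_{-1} f = (1/2)x
[S_{-1}, θ] f = 0
((D_q + J) + [S_{-1}, θ]) f = -(1/4)x^2 + 3x - 1/2

the result is g(x) = -(1/4)x^2 + 3x - 1/2


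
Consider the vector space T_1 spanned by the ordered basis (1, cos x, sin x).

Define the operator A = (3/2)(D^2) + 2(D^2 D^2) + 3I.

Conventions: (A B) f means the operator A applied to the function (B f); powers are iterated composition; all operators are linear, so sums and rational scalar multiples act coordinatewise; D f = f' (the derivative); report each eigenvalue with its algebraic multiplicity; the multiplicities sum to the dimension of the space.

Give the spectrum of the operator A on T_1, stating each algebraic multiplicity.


image of 1: 3
image of cos x: (7/2)cos x
image of sin x: (7/2)sin x
the matrix is diagonal; its diagonal is (3, 7/2, 7/2)
for a triangular matrix the eigenvalues are the diagonal entries, with algebraic multiplicity their repetition count

λ = 3 (multiplicity 1), λ = 7/2 (multiplicity 2)


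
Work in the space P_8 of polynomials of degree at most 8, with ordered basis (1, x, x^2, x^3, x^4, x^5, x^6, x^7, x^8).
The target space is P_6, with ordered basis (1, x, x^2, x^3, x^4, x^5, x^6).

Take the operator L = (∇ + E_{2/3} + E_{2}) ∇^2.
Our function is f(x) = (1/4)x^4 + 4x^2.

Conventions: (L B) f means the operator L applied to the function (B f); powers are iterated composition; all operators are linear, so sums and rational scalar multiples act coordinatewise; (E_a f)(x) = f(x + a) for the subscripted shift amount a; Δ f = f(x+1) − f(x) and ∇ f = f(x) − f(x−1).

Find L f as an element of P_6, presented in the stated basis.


∇ f = x^3 - (3/2)x^2 + 9x - 17/4
∇ ∇ f = 3x^2 - 6x + 23/2
∇ ∇^2 f = 6x - 9
E_{2/3} ∇^2 f = 3x^2 - 2x + 53/6
E_{2} ∇^2 f = 3x^2 + 6x + 23/2
(∇ + E_{2/3} + E_{2}) ∇^2 f = 6x^2 + 10x + 34/3

g(x) = 6x^2 + 10x + 34/3


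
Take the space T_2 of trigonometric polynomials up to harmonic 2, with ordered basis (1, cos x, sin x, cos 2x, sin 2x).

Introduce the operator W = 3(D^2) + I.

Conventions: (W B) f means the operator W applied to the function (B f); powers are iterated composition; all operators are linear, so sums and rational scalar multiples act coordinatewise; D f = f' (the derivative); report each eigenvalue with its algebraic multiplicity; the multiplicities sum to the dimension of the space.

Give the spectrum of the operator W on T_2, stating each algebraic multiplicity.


λ = -11 (multiplicity 2), λ = -2 (multiplicity 2), λ = 1 (multiplicity 1)

image of 1: 1
image of cos x: -2cos x
image of sin x: -2sin x
image of cos 2x: -11cos 2x
image of sin 2x: -11sin 2x
the matrix is diagonal; its diagonal is (1, -2, -2, -11, -11)
for a triangular matrix the eigenvalues are the diagonal entries, with algebraic multiplicity their repetition count


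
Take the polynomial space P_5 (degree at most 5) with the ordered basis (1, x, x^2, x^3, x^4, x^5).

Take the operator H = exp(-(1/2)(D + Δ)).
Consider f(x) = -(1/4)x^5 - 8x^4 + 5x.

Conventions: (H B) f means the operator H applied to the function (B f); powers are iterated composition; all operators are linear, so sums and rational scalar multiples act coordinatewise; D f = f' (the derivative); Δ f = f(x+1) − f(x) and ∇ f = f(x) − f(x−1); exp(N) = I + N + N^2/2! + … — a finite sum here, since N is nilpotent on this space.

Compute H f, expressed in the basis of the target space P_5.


g(x) = -(1/4)x^5 - (27/4)x^4 + (123/4)x^3 - 24x^2 + (75/16)x - 111/16

order-1 term: (5/4)x^4 + (133/4)x^3 + (101/4)x^2 + (133/8)x - 7/8
order-2 term: -(5/2)x^3 - (207/4)x^2 - (823/16)x - 93/4
order-3 term: (5/2)x^2 + (143/4)x + 419/16
order-4 term: -(5/4)x - 37/4
order-5 term: 1/4
the series for exp(-(1/2)(D + Δ)) f terminates at order 5
exp(-(1/2)(D + Δ)) f = -(1/4)x^5 - (27/4)x^4 + (123/4)x^3 - 24x^2 + (75/16)x - 111/16


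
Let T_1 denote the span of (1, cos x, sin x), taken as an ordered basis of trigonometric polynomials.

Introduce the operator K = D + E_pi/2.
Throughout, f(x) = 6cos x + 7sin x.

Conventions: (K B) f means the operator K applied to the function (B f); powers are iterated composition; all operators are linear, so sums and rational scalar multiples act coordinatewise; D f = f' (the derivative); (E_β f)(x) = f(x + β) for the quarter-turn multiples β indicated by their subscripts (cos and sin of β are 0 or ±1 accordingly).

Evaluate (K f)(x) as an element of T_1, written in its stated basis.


g(x) = 14cos x - 12sin x

D f = 7cos x - 6sin x
E_pi/2 f = 7cos x - 6sin x
(D + E_pi/2) f = 14cos x - 12sin x


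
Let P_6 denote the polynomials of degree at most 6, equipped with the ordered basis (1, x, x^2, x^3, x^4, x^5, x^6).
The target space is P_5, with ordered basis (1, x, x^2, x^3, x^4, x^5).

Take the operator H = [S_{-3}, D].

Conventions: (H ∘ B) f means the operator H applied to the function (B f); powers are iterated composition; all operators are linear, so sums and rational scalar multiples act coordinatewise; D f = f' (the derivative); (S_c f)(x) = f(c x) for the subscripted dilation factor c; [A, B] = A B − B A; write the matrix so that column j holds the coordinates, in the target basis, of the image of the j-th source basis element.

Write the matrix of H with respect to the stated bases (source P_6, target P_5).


image of 1: 0
image of x: 4
image of x^2: -24x
image of x^3: 108x^2
image of x^4: -432x^3
image of x^5: 1620x^4
image of x^6: -5832x^5
each image's coordinates form column j of the matrix

the matrix is [[0, 4, 0, 0, 0, 0, 0]; [0, 0, -24, 0, 0, 0, 0]; [0, 0, 0, 108, 0, 0, 0]; [0, 0, 0, 0, -432, 0, 0]; [0, 0, 0, 0, 0, 1620, 0]; [0, 0, 0, 0, 0, 0, -5832]] (rows listed top to bottom)


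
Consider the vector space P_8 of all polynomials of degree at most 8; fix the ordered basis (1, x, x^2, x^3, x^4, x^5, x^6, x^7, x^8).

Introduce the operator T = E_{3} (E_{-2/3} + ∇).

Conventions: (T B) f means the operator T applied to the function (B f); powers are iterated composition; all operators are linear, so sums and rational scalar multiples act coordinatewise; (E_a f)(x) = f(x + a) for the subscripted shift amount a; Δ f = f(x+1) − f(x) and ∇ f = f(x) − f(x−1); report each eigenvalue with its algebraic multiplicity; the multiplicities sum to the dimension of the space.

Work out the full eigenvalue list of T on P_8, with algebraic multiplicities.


λ = 1 (multiplicity 9)

image of 1: 1
image of x: x + 10/3
image of x^2: x^2 + (20/3)x + 94/9
image of x^3: x^3 + 10x^2 + (94/3)x + 856/27
image of x^4: x^4 + (40/3)x^3 + (188/3)x^2 + (3424/27)x + 7666/81
image of x^5: x^5 + (50/3)x^4 + (940/9)x^3 + (8560/27)x^2 + (38330/81)x + 68080/243
image of x^6: x^6 + 20x^5 + (470/3)x^4 + (17120/27)x^3 + (38330/27)x^2 + (136160/81)x + 602434/729
image of x^7: x^7 + (70/3)x^6 + (658/3)x^5 + (29960/27)x^4 + (268310/81)x^3 + (476560/81)x^2 + (4217038/729)x + 5326576/2187
image of x^8: x^8 + (80/3)x^7 + (2632/9)x^6 + (47936/27)x^5 + (536620/81)x^4 + (3812480/243)x^3 + (16868152/729)x^2 + (42612608/2187)x + 47131906/6561
the matrix is upper triangular; its diagonal is (1, 1, 1, 1, 1, 1, 1, 1, 1)
for a triangular matrix the eigenvalues are the diagonal entries, with algebraic multiplicity their repetition count


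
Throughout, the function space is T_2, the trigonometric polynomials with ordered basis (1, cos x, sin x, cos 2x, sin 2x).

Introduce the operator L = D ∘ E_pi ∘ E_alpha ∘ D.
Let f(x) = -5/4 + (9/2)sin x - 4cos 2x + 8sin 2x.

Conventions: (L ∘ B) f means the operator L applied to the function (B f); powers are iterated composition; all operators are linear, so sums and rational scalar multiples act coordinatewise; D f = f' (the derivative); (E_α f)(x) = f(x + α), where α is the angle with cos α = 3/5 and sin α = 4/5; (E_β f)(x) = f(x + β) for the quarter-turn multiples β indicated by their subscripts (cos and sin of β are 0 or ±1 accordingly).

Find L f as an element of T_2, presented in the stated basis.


the image equals g(x) = (18/5)cos x + (27/10)sin x - (176/5)cos 2x - (32/5)sin 2x

D f = (9/2)cos x + 16cos 2x + 8sin 2x
E_alpha D f = (27/10)cos x - (18/5)sin x + (16/5)cos 2x - (88/5)sin 2x
E_pi E_alpha D f = -(27/10)cos x + (18/5)sin x + (16/5)cos 2x - (88/5)sin 2x
D (E_pi ∘ E_alpha ∘ D) f = (18/5)cos x + (27/10)sin x - (176/5)cos 2x - (32/5)sin 2x


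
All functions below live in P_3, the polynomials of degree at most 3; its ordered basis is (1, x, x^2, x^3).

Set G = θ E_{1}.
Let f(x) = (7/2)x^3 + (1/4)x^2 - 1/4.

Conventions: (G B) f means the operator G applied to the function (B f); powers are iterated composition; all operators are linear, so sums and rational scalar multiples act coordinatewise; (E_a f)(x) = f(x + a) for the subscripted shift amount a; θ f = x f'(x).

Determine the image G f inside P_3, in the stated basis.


E_{1} f = (7/2)x^3 + (43/4)x^2 + 11x + 7/2
θ E_{1} f = (21/2)x^3 + (43/2)x^2 + 11x

the image equals g(x) = (21/2)x^3 + (43/2)x^2 + 11x


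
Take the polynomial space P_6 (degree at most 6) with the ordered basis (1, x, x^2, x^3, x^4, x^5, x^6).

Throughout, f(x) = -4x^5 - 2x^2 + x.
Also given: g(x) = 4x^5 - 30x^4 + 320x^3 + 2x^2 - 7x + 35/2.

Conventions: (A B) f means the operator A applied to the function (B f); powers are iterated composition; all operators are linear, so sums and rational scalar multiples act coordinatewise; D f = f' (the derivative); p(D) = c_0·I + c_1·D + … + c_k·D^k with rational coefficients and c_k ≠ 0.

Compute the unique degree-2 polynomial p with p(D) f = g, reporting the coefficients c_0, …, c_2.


D^0 f = -4x^5 - 2x^2 + x
D^1 f = -20x^4 - 4x + 1
D^2 f = -80x^3 - 4
matching coefficients of g against c_0 f + c_1 Df + … from the top degree down determines the c_i
solution: c_0 = -1, c_1 = 3/2, c_2 = -4

c_0 = -1, c_1 = 3/2, c_2 = -4


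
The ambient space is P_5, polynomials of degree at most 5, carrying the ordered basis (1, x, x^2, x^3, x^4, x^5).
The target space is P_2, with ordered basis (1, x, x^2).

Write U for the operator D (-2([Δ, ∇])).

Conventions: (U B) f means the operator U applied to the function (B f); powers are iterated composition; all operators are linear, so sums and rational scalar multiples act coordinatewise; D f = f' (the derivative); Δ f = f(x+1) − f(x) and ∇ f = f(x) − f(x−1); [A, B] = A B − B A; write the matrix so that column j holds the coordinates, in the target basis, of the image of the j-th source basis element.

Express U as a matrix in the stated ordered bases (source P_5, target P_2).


image of 1: 0
image of x: 0
image of x^2: 0
image of x^3: 0
image of x^4: 0
image of x^5: 0
each image's coordinates form column j of the matrix

the matrix is [[0, 0, 0, 0, 0, 0]; [0, 0, 0, 0, 0, 0]; [0, 0, 0, 0, 0, 0]] (rows listed top to bottom)


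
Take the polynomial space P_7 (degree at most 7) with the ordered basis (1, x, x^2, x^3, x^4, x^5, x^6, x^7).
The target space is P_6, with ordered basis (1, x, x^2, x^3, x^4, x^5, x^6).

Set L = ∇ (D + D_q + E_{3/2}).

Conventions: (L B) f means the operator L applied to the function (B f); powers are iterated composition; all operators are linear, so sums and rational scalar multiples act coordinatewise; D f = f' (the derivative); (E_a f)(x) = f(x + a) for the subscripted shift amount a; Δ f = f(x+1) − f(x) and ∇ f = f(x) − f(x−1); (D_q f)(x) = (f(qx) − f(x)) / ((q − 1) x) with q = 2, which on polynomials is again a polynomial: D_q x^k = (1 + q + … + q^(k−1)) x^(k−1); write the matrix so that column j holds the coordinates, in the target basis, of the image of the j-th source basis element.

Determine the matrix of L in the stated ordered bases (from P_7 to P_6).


image of 1: 0
image of x: 1
image of x^2: 2x + 7
image of x^3: 3x^2 + 26x - 27/4
image of x^4: 4x^3 + 69x^2 - 44x + 24
image of x^5: 5x^4 + 164x^3 - (367/2)x^2 + 169x - 455/16
image of x^6: 6x^5 + 375x^4 - 625x^3 + 765x^2 - (2397/8)x + 643/8
image of x^7: 7x^6 + 846x^5 - (7585/4)x^4 + 2855x^3 - (29619/16)x^2 + (7069/8)x - 7483/64
each image's coordinates form column j of the matrix

the matrix is [[0, 1, 7, -27/4, 24, -455/16, 643/8, -7483/64]; [0, 0, 2, 26, -44, 169, -2397/8, 7069/8]; [0, 0, 0, 3, 69, -367/2, 765, -29619/16]; [0, 0, 0, 0, 4, 164, -625, 2855]; [0, 0, 0, 0, 0, 5, 375, -7585/4]; [0, 0, 0, 0, 0, 0, 6, 846]; [0, 0, 0, 0, 0, 0, 0, 7]] (rows listed top to bottom)


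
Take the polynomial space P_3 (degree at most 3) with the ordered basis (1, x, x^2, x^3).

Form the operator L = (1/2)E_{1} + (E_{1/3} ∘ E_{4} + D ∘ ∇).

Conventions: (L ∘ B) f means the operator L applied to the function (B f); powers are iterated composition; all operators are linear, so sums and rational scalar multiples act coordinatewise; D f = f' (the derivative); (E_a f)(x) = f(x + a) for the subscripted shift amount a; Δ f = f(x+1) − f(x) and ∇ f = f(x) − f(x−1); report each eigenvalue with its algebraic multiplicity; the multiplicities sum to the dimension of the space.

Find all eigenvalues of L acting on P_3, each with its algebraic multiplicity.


image of 1: 3/2
image of x: (3/2)x + 29/6
image of x^2: (3/2)x^2 + (29/3)x + 383/18
image of x^3: (3/2)x^3 + (29/2)x^2 + (383/6)x + 4259/54
the matrix is upper triangular; its diagonal is (3/2, 3/2, 3/2, 3/2)
for a triangular matrix the eigenvalues are the diagonal entries, with algebraic multiplicity their repetition count

λ = 3/2 (multiplicity 4)


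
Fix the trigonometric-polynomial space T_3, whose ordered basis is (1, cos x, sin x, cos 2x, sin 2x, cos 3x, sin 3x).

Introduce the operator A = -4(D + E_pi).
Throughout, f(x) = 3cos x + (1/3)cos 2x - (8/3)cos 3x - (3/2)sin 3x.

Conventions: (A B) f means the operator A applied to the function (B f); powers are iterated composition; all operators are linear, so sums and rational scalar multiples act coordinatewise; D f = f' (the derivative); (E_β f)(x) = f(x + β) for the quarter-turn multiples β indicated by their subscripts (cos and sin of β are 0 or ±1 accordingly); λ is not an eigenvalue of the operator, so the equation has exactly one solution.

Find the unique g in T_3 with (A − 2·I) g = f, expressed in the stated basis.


write g with unknown coordinates in the stated basis and equate coefficients in (A − 2·I) g = f
solving from the highest basis element down gives g = (3/10)cos x - (3/5)sin x - (1/50)cos 2x - (2/75)sin 2x - (35/222)cos 3x + (29/148)sin 3x
check: A g = (18/5)cos x - (6/5)sin x + (22/75)cos 2x - (4/75)sin 2x - (331/111)cos 3x - (41/37)sin 3x
so A g − 2·g = 3cos x + (1/3)cos 2x - (8/3)cos 3x - (3/2)sin 3x = f ✓

the image equals g(x) = (3/10)cos x - (3/5)sin x - (1/50)cos 2x - (2/75)sin 2x - (35/222)cos 3x + (29/148)sin 3x


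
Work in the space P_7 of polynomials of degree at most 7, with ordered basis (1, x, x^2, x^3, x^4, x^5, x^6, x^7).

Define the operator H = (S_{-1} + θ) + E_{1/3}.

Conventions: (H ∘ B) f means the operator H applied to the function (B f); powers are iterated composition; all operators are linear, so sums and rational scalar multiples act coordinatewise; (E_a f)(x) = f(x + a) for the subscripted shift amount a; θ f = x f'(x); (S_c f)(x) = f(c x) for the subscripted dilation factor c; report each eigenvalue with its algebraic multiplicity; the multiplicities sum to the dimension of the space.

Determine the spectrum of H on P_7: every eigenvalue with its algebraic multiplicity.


image of 1: 2
image of x: x + 1/3
image of x^2: 4x^2 + (2/3)x + 1/9
image of x^3: 3x^3 + x^2 + (1/3)x + 1/27
image of x^4: 6x^4 + (4/3)x^3 + (2/3)x^2 + (4/27)x + 1/81
image of x^5: 5x^5 + (5/3)x^4 + (10/9)x^3 + (10/27)x^2 + (5/81)x + 1/243
image of x^6: 8x^6 + 2x^5 + (5/3)x^4 + (20/27)x^3 + (5/27)x^2 + (2/81)x + 1/729
image of x^7: 7x^7 + (7/3)x^6 + (7/3)x^5 + (35/27)x^4 + (35/81)x^3 + (7/81)x^2 + (7/729)x + 1/2187
the matrix is upper triangular; its diagonal is (2, 1, 4, 3, 6, 5, 8, 7)
for a triangular matrix the eigenvalues are the diagonal entries, with algebraic multiplicity their repetition count

λ = 1 (multiplicity 1), λ = 2 (multiplicity 1), λ = 3 (multiplicity 1), λ = 4 (multiplicity 1), λ = 5 (multiplicity 1), λ = 6 (multiplicity 1), λ = 7 (multiplicity 1), λ = 8 (multiplicity 1)


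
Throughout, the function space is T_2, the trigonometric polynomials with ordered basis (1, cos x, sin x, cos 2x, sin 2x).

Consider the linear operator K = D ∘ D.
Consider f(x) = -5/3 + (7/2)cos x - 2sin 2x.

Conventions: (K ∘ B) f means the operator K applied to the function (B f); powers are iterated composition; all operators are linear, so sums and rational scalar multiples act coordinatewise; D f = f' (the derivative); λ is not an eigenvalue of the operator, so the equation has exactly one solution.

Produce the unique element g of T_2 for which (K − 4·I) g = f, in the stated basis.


the image equals g(x) = 5/12 - (7/10)cos x + (1/4)sin 2x

write g with unknown coordinates in the stated basis and equate coefficients in (K − 4·I) g = f
solving from the highest basis element down gives g = 5/12 - (7/10)cos x + (1/4)sin 2x
check: K g = (7/10)cos x - sin 2x
so K g − 4·g = -5/3 + (7/2)cos x - 2sin 2x = f ✓


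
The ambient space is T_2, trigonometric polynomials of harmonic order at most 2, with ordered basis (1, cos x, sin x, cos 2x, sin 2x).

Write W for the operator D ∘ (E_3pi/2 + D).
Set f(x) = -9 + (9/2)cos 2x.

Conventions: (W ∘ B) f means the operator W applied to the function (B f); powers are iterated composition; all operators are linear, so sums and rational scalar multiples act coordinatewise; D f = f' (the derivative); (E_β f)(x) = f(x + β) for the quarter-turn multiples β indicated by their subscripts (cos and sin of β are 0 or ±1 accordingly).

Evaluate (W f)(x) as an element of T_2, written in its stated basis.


the image equals g(x) = -18cos 2x + 9sin 2x

E_3pi/2 f = -9 - (9/2)cos 2x
D f = -9sin 2x
(E_3pi/2 + D) f = -9 - (9/2)cos 2x - 9sin 2x
D (E_3pi/2 + D) f = -18cos 2x + 9sin 2x
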